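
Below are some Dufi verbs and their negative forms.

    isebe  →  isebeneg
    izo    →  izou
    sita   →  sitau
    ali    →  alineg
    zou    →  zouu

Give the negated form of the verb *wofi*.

The pattern is front/back vowel harmony: -neg when the last vowel of the stem is a front vowel (*isebe*, *ali*); -u when the last vowel of the stem is a back vowel (*izo*, *sita*, *zou*).
*wofi* — last vowel /i/ (a front vowel) → -neg → *wofineg*.

wofineg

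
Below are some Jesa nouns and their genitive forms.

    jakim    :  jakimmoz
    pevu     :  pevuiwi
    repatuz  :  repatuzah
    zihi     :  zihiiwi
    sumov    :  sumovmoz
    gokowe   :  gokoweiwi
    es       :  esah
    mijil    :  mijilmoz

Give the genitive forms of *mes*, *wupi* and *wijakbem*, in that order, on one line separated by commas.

Looking at the final sound of each stem: -ah when the stem ends in a sibilant (*repatuz*, *es*); -moz when the stem ends in a non-sibilant consonant (*jakim*, *sumov*, *mijil*); -iwi when the stem ends in a vowel (*pevu*, *zihi*, *gokowe*).
*mes*: final sound = /s/, a sibilant → -ah → *mesah*.
The final sound of *wupi* is /i/, which is a vowel, so the suffix is -iwi, giving *wupiiwi*.
Since the final sound of *wijakbem* is /m/ (a non-sibilant consonant), it takes -moz, giving *wijakbemmoz*.

mesah, wupiiwi, wijakbemmoz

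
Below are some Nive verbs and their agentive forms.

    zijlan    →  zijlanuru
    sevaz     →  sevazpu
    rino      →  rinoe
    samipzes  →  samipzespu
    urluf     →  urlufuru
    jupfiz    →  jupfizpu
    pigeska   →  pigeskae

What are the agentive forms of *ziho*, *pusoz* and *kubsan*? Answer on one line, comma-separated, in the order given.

Looking at the final sound of each stem: -pu when the stem ends in a sibilant (*sevaz*, *samipzes*, *jupfiz*); -uru when the stem ends in a non-sibilant consonant (*zijlan*, *urluf*); -e when the stem ends in a vowel (*rino*, *pigeska*).
The final sound of *ziho* is /o/, which is a vowel, so the suffix is -e, giving *zihoe*.
Since the final sound of *pusoz* is /z/ (a sibilant), it takes -pu, giving *pusozpu*.
*kubsan* — final sound /n/ (a non-sibilant consonant) → -uru → *kubsanuru*.

zihoe, pusozpu, kubsanuru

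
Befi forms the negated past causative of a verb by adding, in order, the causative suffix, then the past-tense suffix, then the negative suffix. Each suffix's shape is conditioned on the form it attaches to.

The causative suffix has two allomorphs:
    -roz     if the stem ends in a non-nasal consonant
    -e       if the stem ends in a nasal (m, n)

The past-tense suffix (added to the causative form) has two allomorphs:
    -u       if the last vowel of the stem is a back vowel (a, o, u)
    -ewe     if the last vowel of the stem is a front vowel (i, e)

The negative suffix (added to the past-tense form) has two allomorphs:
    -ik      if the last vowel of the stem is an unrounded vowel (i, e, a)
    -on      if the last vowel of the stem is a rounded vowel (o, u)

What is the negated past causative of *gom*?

gomeeweik

Since the final consonant of *gom* is /m/ (a nasal), it takes -e, giving *gome*.
The last vowel of the causative form *gome* is /e/, which is a front vowel, so the past-tense suffix is -ewe, giving *gomeewe*.
Since the last vowel of the past-tense form *gomeewe* is /e/ (an unrounded vowel), it takes -ik, giving *gomeeweik*.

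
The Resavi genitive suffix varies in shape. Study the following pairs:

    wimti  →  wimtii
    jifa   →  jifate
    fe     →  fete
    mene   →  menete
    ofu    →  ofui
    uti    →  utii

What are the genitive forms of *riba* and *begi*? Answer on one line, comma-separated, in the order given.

The alternation tracks the last vowel of the stem — -i when the last vowel of the stem is a high vowel (*wimti*, *ofu*, *uti*); -te when the last vowel of the stem is a non-high vowel (*jifa*, *fe*, *mene*).
*riba*: last vowel = /a/, a non-high vowel → -te → *ribate*.
Since the last vowel of *begi* is /i/ (a high vowel), it takes -i, giving *begii*.

ribate, begii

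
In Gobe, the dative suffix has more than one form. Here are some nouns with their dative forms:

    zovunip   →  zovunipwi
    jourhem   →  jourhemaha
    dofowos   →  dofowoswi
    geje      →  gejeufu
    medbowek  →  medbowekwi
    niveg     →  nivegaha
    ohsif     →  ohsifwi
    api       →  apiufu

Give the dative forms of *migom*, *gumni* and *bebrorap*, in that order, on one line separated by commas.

The suffix is conditioned by the final sound: -wi when the stem ends in a voiceless consonant (*zovunip*, *dofowos*, *medbowek*, *ohsif*); -aha when the stem ends in a voiced consonant (*jourhem*, *niveg*); -ufu when the stem ends in a vowel (*geje*, *api*).
*migom*: final sound = /m/, a voiced consonant → -aha → *migomaha*.
The final sound of *gumni* is /i/, which is a vowel, so the suffix is -ufu, giving *gumniufu*.
*bebrorap* — final sound /p/ (a voiceless consonant) → -wi → *bebrorapwi*.

migomaha, gumniufu, bebrorapwi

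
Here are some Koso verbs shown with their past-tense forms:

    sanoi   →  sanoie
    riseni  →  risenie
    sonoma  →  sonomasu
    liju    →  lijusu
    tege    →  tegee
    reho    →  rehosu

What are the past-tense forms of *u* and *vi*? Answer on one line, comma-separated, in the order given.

usu, vie

The pattern is front/back vowel harmony: -e when the last vowel of the stem is a front vowel (*sanoi*, *riseni*, *tege*); -su when the last vowel of the stem is a back vowel (*sonoma*, *liju*, *reho*).
Since the last vowel of *u* is /u/ (a back vowel), it takes -su, giving *usu*.
Since the last vowel of *vi* is /i/ (a front vowel), it takes -e, giving *vie*.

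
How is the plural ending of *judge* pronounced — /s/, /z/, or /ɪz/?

/ɪz/

The stem *judge* ends in a sibilant (/s, z, ʃ, ʒ, tʃ, dʒ/).
The plural suffix surfaces as /ɪz/ after sibilants, /s/ after other voiceless consonants, and /z/ after other voiced sounds.
So the plural -s on *judge* is pronounced /ɪz/.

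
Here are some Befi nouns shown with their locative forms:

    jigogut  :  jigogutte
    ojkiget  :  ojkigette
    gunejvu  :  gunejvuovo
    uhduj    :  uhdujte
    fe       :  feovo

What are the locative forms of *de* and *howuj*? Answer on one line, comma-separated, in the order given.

The alternation tracks the final sound of the stem — -te when the stem ends in a consonant (*jigogut*, *ojkiget*, *uhduj*); -ovo when the stem ends in a vowel (*gunejvu*, *fe*).
*de*: final sound = /e/, a vowel → -ovo → *deovo*.
The final sound of *howuj* is /j/, which is a consonant, so the suffix is -te, giving *howujte*.

deovo, howujte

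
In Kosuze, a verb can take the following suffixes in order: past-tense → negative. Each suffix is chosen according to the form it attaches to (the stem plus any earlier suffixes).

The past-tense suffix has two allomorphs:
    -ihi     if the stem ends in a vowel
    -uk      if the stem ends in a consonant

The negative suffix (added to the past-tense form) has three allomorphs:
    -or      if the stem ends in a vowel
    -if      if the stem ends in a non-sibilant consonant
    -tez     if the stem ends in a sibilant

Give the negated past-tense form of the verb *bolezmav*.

bolezmavukif

*bolezmav* — final sound /v/ (a consonant) → -uk → *bolezmavuk*.
The final sound of the past-tense form *bolezmavuk* is /k/, which is a non-sibilant consonant, so the negative suffix is -if, giving *bolezmavukif*.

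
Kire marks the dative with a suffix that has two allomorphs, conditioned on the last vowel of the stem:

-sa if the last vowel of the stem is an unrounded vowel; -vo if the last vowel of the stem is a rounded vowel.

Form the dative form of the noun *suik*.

Since the last vowel of *suik* is /i/ (an unrounded vowel), it takes -sa, giving *suiksa*.

suiksa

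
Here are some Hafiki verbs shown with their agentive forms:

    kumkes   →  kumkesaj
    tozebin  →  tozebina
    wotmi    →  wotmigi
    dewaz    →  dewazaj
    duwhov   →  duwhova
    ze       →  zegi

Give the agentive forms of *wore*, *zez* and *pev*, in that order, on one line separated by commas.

The suffix is conditioned by the final sound: -aj when the stem ends in a sibilant (*kumkes*, *dewaz*); -a when the stem ends in a non-sibilant consonant (*tozebin*, *duwhov*); -gi when the stem ends in a vowel (*wotmi*, *ze*).
*wore*: final sound = /e/, a vowel → -gi → *woregi*.
The final sound of *zez* is /z/, which is a sibilant, so the suffix is -aj, giving *zezaj*.
Since the final sound of *pev* is /v/ (a non-sibilant consonant), it takes -a, giving *peva*.

woregi, zezaj, peva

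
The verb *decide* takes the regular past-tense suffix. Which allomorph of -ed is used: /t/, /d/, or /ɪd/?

/ɪd/

The stem *decide* ends in /t/ or /d/.
The -ed suffix is realized as /ɪd/ after /t, d/; as /t/ after other voiceless consonants; and as /d/ after other voiced sounds.
So -ed on *decide* is pronounced /ɪd/.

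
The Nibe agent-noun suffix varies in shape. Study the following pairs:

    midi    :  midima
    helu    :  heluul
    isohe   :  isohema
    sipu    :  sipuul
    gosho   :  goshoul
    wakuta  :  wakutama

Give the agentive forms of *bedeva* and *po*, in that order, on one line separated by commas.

bedevama, poul

The pattern is rounding harmony: -ul when the last vowel of the stem is a rounded vowel (*helu*, *sipu*, *gosho*); -ma when the last vowel of the stem is an unrounded vowel (*midi*, *isohe*, *wakuta*).
Since the last vowel of *bedeva* is /a/ (an unrounded vowel), it takes -ma, giving *bedevama*.
*po*: last vowel = /o/, a rounded vowel → -ul → *poul*.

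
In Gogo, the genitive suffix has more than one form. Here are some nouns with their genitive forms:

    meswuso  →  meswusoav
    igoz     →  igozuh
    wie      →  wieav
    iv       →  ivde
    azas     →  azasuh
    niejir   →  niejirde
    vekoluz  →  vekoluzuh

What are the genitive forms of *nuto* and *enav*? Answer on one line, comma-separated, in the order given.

The suffix is conditioned by the final sound: -uh when the stem ends in a sibilant (*igoz*, *azas*, *vekoluz*); -de when the stem ends in a non-sibilant consonant (*iv*, *niejir*); -av when the stem ends in a vowel (*meswuso*, *wie*).
*nuto* — final sound /o/ (a vowel) → -av → *nutoav*.
*enav* — final sound /v/ (a non-sibilant consonant) → -de → *enavde*.

nutoav, enavde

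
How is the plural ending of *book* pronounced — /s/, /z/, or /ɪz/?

/s/

The stem *book* ends in a voiceless non-sibilant consonant.
The plural suffix surfaces as /ɪz/ after sibilants, /s/ after other voiceless consonants, and /z/ after other voiced sounds.
So the plural -s on *book* is pronounced /s/.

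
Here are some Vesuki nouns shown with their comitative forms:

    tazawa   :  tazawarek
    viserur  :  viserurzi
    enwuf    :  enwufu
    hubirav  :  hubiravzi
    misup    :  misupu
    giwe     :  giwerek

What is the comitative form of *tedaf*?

The suffix is conditioned by the final sound: -u when the stem ends in a voiceless consonant (*enwuf*, *misup*); -zi when the stem ends in a voiced consonant (*viserur*, *hubirav*); -rek when the stem ends in a vowel (*tazawa*, *giwe*).
*tedaf* — final sound /f/ (a voiceless consonant) → -u → *tedafu*.

tedafu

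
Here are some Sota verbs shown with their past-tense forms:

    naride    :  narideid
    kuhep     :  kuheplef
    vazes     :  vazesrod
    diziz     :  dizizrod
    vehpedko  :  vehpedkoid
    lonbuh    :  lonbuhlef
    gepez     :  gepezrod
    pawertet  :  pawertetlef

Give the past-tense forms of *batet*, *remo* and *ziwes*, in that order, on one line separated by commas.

The pattern is sibilance of the final sound: -rod when the stem ends in a sibilant (*vazes*, *diziz*, *gepez*); -lef when the stem ends in a non-sibilant consonant (*kuhep*, *lonbuh*, *pawertet*); -id when the stem ends in a vowel (*naride*, *vehpedko*).
Since the final sound of *batet* is /t/ (a non-sibilant consonant), it takes -lef, giving *batetlef*.
*remo* — final sound /o/ (a vowel) → -id → *remoid*.
*ziwes*: final sound = /s/, a sibilant → -rod → *ziwesrod*.

batetlef, remoid, ziwesrod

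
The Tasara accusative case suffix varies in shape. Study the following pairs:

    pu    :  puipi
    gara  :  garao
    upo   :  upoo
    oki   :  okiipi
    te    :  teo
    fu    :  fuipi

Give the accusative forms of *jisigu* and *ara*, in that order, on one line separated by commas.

The suffix is conditioned by the last vowel: -ipi when the last vowel of the stem is a high vowel (*pu*, *oki*, *fu*); -o when the last vowel of the stem is a non-high vowel (*gara*, *upo*, *te*).
Since the last vowel of *jisigu* is /u/ (a high vowel), it takes -ipi, giving *jisiguipi*.
*ara* — last vowel /a/ (a non-high vowel) → -o → *arao*.

jisiguipi, arao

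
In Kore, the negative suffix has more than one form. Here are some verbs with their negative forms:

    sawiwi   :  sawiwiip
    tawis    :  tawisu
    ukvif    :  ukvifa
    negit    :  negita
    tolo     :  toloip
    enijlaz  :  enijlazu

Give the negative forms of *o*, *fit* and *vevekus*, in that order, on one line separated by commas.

The suffix is conditioned by the final sound: -u when the stem ends in a sibilant (*tawis*, *enijlaz*); -a when the stem ends in a non-sibilant consonant (*ukvif*, *negit*); -ip when the stem ends in a vowel (*sawiwi*, *tolo*).
The final sound of *o* is /o/, which is a vowel, so the suffix is -ip, giving *oip*.
*fit* — final sound /t/ (a non-sibilant consonant) → -a → *fita*.
*vevekus*: final sound = /s/, a sibilant → -u → *vevekusu*.

oip, fita, vevekusu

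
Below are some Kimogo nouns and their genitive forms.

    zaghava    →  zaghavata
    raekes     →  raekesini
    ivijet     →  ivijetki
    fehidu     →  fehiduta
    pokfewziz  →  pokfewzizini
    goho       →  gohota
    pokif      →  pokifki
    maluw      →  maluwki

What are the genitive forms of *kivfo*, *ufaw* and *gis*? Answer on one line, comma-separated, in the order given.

The pattern is sibilance of the final sound: -ini when the stem ends in a sibilant (*raekes*, *pokfewziz*); -ki when the stem ends in a non-sibilant consonant (*ivijet*, *pokif*, *maluw*); -ta when the stem ends in a vowel (*zaghava*, *fehidu*, *goho*).
*kivfo*: final sound = /o/, a vowel → -ta → *kivfota*.
The final sound of *ufaw* is /w/, which is a non-sibilant consonant, so the suffix is -ki, giving *ufawki*.
Since the final sound of *gis* is /s/ (a sibilant), it takes -ini, giving *gisini*.

kivfota, ufawki, gisini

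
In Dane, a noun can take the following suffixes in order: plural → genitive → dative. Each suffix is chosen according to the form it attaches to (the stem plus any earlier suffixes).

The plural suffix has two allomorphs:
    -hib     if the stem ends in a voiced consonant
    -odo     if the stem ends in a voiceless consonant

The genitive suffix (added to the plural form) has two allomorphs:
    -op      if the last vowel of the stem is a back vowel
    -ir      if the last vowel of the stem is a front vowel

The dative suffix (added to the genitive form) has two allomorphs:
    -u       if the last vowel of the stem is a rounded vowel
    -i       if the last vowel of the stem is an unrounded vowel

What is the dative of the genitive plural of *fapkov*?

*fapkov*: final consonant = /v/, voiced → -hib → *fapkovhib*.
The plural form *fapkovhib* — last vowel /i/ (a front vowel) → -ir → *fapkovhibir*.
The genitive form *fapkovhibir*: last vowel = /i/, an unrounded vowel → -i → *fapkovhibiri*.

fapkovhibiri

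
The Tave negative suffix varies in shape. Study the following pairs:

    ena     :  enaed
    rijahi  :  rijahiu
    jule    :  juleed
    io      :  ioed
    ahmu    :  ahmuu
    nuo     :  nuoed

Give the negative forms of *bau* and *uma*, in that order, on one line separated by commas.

bauu, umaed

The suffix is conditioned by the last vowel: -u when the last vowel of the stem is a high vowel (*rijahi*, *ahmu*); -ed when the last vowel of the stem is a non-high vowel (*ena*, *jule*, *io*, *nuo*).
*bau*: last vowel = /u/, a high vowel → -u → *bauu*.
*uma*: last vowel = /a/, a non-high vowel → -ed → *umaed*.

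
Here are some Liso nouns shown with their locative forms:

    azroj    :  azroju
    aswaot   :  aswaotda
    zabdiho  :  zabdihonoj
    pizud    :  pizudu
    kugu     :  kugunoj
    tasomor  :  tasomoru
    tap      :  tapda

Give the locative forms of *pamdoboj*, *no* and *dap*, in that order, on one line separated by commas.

The alternation tracks the final sound of the stem — -da when the stem ends in a voiceless consonant (*aswaot*, *tap*); -u when the stem ends in a voiced consonant (*azroj*, *pizud*, *tasomor*); -noj when the stem ends in a vowel (*zabdiho*, *kugu*).
*pamdoboj* — final sound /j/ (a voiced consonant) → -u → *pamdoboju*.
*no* — final sound /o/ (a vowel) → -noj → *nonoj*.
Since the final sound of *dap* is /p/ (a voiceless consonant), it takes -da, giving *dapda*.

pamdoboju, nonoj, dapda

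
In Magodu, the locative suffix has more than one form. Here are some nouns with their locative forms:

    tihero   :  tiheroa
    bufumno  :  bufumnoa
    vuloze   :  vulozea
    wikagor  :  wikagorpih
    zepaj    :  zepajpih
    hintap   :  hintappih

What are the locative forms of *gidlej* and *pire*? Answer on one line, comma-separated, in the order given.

gidlejpih, pirea

The alternation tracks the final sound of the stem — -pih when the stem ends in a consonant (*wikagor*, *zepaj*, *hintap*); -a when the stem ends in a vowel (*tihero*, *bufumno*, *vuloze*).
The final sound of *gidlej* is /j/, which is a consonant, so the suffix is -pih, giving *gidlejpih*.
*pire* — final sound /e/ (a vowel) → -a → *pirea*.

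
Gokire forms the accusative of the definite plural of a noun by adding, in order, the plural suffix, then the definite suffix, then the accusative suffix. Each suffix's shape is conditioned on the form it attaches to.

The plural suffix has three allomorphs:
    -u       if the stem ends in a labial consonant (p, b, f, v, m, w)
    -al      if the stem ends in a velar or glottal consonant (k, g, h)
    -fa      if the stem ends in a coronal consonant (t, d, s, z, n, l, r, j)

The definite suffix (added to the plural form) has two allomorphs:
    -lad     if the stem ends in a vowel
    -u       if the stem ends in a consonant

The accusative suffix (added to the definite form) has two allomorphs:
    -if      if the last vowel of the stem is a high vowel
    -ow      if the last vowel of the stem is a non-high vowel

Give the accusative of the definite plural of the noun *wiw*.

wiwuladow

*wiw*: final consonant = /w/, labial → -u → *wiwu*.
The plural form *wiwu*: final sound = /u/, a vowel → -lad → *wiwulad*.
Since the last vowel of the definite form *wiwulad* is /a/ (a non-high vowel), it takes -ow, giving *wiwuladow*.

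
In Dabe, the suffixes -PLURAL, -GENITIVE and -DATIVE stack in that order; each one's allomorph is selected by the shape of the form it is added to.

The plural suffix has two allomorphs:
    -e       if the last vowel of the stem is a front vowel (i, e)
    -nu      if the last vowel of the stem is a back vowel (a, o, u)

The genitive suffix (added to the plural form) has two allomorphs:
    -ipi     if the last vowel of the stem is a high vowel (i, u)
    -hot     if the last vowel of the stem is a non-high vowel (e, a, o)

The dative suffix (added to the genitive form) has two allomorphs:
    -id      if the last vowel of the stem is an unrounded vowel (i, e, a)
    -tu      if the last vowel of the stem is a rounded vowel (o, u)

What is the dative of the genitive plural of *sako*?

sakonuipiid

*sako* — last vowel /o/ (a back vowel) → -nu → *sakonu*.
The plural form *sakonu*: last vowel = /u/, a high vowel → -ipi → *sakonuipi*.
The last vowel of the genitive form *sakonuipi* is /i/, which is an unrounded vowel, so the dative suffix is -id, giving *sakonuipiid*.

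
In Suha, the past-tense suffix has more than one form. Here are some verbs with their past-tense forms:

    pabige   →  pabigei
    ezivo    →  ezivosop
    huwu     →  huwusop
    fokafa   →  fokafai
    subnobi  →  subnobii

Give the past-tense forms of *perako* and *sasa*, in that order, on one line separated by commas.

The pattern is rounding harmony: -sop when the last vowel of the stem is a rounded vowel (*ezivo*, *huwu*); -i when the last vowel of the stem is an unrounded vowel (*pabige*, *fokafa*, *subnobi*).
The last vowel of *perako* is /o/, which is a rounded vowel, so the suffix is -sop, giving *perakosop*.
Since the last vowel of *sasa* is /a/ (an unrounded vowel), it takes -i, giving *sasai*.

perakosop, sasai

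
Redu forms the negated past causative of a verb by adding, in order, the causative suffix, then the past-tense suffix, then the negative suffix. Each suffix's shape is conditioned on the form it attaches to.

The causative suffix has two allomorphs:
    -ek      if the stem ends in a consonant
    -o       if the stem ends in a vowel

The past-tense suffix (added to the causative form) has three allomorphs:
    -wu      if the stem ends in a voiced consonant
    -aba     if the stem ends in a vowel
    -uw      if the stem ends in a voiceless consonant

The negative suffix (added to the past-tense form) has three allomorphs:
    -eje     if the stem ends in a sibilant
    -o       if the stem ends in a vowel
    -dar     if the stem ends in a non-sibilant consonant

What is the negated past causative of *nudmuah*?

nudmuahekuwdar

*nudmuah*: final sound = /h/, a consonant → -ek → *nudmuahek*.
The final sound of the causative form *nudmuahek* is /k/, which is a voiceless consonant, so the past-tense suffix is -uw, giving *nudmuahekuw*.
The final sound of the past-tense form *nudmuahekuw* is /w/, which is a non-sibilant consonant, so the negative suffix is -dar, giving *nudmuahekuwdar*.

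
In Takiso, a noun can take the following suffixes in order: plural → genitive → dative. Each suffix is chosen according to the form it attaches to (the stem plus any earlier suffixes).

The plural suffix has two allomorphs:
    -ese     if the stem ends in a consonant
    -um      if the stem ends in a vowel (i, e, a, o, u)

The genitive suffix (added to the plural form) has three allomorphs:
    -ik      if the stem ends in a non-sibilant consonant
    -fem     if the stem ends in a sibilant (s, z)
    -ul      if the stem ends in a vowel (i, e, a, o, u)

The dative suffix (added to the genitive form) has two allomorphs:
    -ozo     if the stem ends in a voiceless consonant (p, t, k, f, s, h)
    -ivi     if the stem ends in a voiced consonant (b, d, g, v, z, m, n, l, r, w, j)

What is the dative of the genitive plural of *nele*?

Since the final sound of *nele* is /e/ (a vowel), it takes -um, giving *neleum*.
The final sound of the plural form *neleum* is /m/, which is a non-sibilant consonant, so the genitive suffix is -ik, giving *neleumik*.
The genitive form *neleumik*: final consonant = /k/, voiceless → -ozo → *neleumikozo*.

neleumikozo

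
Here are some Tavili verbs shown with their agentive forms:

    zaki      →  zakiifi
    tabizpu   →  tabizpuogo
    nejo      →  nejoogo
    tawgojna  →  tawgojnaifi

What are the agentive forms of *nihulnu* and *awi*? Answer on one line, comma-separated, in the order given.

The suffix is conditioned by the last vowel: -ogo when the last vowel of the stem is a rounded vowel (*tabizpu*, *nejo*); -ifi when the last vowel of the stem is an unrounded vowel (*zaki*, *tawgojna*).
*nihulnu* — last vowel /u/ (a rounded vowel) → -ogo → *nihulnuogo*.
*awi* — last vowel /i/ (an unrounded vowel) → -ifi → *awiifi*.

nihulnuogo, awiifi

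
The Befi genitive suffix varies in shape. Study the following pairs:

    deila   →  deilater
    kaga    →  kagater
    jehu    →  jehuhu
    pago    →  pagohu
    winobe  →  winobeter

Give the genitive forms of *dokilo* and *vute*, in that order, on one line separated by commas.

dokilohu, vuteter

The alternation tracks the last vowel of the stem — -hu when the last vowel of the stem is a rounded vowel (*jehu*, *pago*); -ter when the last vowel of the stem is an unrounded vowel (*deila*, *kaga*, *winobe*).
The last vowel of *dokilo* is /o/, which is a rounded vowel, so the suffix is -hu, giving *dokilohu*.
*vute*: last vowel = /e/, an unrounded vowel → -ter → *vuteter*.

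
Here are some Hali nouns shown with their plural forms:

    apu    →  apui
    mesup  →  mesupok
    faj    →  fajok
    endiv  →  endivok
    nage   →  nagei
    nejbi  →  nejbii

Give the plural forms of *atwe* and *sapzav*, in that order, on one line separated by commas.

atwei, sapzavok

The suffix is conditioned by the final sound: -ok when the stem ends in a consonant (*mesup*, *faj*, *endiv*); -i when the stem ends in a vowel (*apu*, *nage*, *nejbi*).
The final sound of *atwe* is /e/, which is a vowel, so the suffix is -i, giving *atwei*.
*sapzav* — final sound /v/ (a consonant) → -ok → *sapzavok*.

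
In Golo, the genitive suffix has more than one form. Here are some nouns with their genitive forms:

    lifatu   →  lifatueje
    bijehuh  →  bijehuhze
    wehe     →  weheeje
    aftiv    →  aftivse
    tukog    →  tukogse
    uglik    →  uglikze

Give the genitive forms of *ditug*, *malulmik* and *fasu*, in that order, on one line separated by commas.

ditugse, malulmikze, fasueje

The alternation tracks the final sound of the stem — -ze when the stem ends in a voiceless consonant (*bijehuh*, *uglik*); -se when the stem ends in a voiced consonant (*aftiv*, *tukog*); -eje when the stem ends in a vowel (*lifatu*, *wehe*).
*ditug* — final sound /g/ (a voiced consonant) → -se → *ditugse*.
Since the final sound of *malulmik* is /k/ (a voiceless consonant), it takes -ze, giving *malulmikze*.
The final sound of *fasu* is /u/, which is a vowel, so the suffix is -eje, giving *fasueje*.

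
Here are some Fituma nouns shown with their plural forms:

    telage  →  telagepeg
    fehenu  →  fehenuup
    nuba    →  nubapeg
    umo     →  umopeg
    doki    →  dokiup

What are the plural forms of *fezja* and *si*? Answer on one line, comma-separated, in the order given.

fezjapeg, siup

The suffix is conditioned by the last vowel: -up when the last vowel of the stem is a high vowel (*fehenu*, *doki*); -peg when the last vowel of the stem is a non-high vowel (*telage*, *nuba*, *umo*).
The last vowel of *fezja* is /a/, which is a non-high vowel, so the suffix is -peg, giving *fezjapeg*.
*si*: last vowel = /i/, a high vowel → -up → *siup*.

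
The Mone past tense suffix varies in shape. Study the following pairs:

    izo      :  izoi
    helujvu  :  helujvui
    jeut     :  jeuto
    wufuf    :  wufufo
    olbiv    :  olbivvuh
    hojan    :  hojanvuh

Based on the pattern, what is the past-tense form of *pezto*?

peztoi

The alternation tracks the final sound of the stem — -o when the stem ends in a voiceless consonant (*jeut*, *wufuf*); -vuh when the stem ends in a voiced consonant (*olbiv*, *hojan*); -i when the stem ends in a vowel (*izo*, *helujvu*).
The final sound of *pezto* is /o/, which is a vowel, so the suffix is -i, giving *peztoi*.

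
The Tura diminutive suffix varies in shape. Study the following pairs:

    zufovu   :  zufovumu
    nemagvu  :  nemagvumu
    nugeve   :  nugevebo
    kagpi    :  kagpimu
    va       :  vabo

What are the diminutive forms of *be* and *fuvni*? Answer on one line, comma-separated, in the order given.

The alternation tracks the last vowel of the stem — -mu when the last vowel of the stem is a high vowel (*zufovu*, *nemagvu*, *kagpi*); -bo when the last vowel of the stem is a non-high vowel (*nugeve*, *va*).
*be* — last vowel /e/ (a non-high vowel) → -bo → *bebo*.
*fuvni* — last vowel /i/ (a high vowel) → -mu → *fuvnimu*.

bebo, fuvnimu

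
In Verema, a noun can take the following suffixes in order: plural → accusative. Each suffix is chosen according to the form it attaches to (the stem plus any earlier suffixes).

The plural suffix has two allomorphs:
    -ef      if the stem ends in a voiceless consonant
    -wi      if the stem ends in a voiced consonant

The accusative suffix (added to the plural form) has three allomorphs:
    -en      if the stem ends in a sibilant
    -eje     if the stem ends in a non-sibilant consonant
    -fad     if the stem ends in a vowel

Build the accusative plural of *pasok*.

The final consonant of *pasok* is /k/, which is voiceless, so the plural suffix is -ef, giving *pasokef*.
The final sound of the plural form *pasokef* is /f/, which is a non-sibilant consonant, so the accusative suffix is -eje, giving *pasokefeje*.

pasokefeje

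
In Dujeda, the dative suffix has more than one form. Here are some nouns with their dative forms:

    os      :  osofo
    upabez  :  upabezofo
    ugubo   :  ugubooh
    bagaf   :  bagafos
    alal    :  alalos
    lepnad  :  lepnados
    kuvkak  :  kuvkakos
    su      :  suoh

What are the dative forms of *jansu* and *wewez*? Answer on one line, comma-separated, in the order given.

The pattern is sibilance of the final sound: -ofo when the stem ends in a sibilant (*os*, *upabez*); -os when the stem ends in a non-sibilant consonant (*bagaf*, *alal*, *lepnad*, *kuvkak*); -oh when the stem ends in a vowel (*ugubo*, *su*).
The final sound of *jansu* is /u/, which is a vowel, so the suffix is -oh, giving *jansuoh*.
*wewez*: final sound = /z/, a sibilant → -ofo → *wewezofo*.

jansuoh, wewezofo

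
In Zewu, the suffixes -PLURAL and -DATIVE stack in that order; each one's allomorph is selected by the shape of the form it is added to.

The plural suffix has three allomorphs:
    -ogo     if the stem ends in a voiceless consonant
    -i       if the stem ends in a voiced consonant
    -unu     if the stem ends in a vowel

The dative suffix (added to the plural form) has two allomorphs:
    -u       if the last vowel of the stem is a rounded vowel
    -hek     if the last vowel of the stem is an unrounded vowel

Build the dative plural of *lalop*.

lalopogou

The final sound of *lalop* is /p/, which is a voiceless consonant, so the plural suffix is -ogo, giving *lalopogo*.
The last vowel of the plural form *lalopogo* is /o/, which is a rounded vowel, so the dative suffix is -u, giving *lalopogou*.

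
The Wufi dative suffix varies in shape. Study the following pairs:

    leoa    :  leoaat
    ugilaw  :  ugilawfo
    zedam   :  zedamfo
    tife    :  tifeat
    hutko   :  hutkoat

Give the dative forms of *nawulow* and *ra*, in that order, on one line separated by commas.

nawulowfo, raat

Looking at the final sound of each stem: -fo when the stem ends in a consonant (*ugilaw*, *zedam*); -at when the stem ends in a vowel (*leoa*, *tife*, *hutko*).
Since the final sound of *nawulow* is /w/ (a consonant), it takes -fo, giving *nawulowfo*.
*ra*: final sound = /a/, a vowel → -at → *raat*.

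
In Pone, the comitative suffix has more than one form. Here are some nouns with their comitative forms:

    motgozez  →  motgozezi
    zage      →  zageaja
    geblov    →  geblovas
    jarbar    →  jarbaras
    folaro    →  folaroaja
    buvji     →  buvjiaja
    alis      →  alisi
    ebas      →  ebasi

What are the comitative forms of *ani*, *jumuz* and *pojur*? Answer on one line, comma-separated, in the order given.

aniaja, jumuzi, pojuras

The pattern is sibilance of the final sound: -i when the stem ends in a sibilant (*motgozez*, *alis*, *ebas*); -as when the stem ends in a non-sibilant consonant (*geblov*, *jarbar*); -aja when the stem ends in a vowel (*zage*, *folaro*, *buvji*).
*ani* — final sound /i/ (a vowel) → -aja → *aniaja*.
*jumuz* — final sound /z/ (a sibilant) → -i → *jumuzi*.
Since the final sound of *pojur* is /r/ (a non-sibilant consonant), it takes -as, giving *pojuras*.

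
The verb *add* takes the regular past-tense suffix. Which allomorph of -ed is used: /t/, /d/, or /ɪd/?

/ɪd/

The stem *add* ends in /t/ or /d/.
The -ed suffix is realized as /ɪd/ after /t, d/; as /t/ after other voiceless consonants; and as /d/ after other voiced sounds.
So -ed on *add* is pronounced /ɪd/.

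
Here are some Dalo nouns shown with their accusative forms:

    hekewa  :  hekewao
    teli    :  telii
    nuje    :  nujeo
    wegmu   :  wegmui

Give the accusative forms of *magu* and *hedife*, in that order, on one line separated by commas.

magui, hedifeo

The pattern is height harmony: -i when the last vowel of the stem is a high vowel (*teli*, *wegmu*); -o when the last vowel of the stem is a non-high vowel (*hekewa*, *nuje*).
*magu*: last vowel = /u/, a high vowel → -i → *magui*.
Since the last vowel of *hedife* is /e/ (a non-high vowel), it takes -o, giving *hedifeo*.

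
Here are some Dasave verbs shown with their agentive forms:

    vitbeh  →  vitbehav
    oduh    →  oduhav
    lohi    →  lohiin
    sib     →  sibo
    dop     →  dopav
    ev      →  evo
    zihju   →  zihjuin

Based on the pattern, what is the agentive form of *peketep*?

The suffix is conditioned by the final sound: -av when the stem ends in a voiceless consonant (*vitbeh*, *oduh*, *dop*); -o when the stem ends in a voiced consonant (*sib*, *ev*); -in when the stem ends in a vowel (*lohi*, *zihju*).
*peketep* — final sound /p/ (a voiceless consonant) → -av → *peketepav*.

peketepav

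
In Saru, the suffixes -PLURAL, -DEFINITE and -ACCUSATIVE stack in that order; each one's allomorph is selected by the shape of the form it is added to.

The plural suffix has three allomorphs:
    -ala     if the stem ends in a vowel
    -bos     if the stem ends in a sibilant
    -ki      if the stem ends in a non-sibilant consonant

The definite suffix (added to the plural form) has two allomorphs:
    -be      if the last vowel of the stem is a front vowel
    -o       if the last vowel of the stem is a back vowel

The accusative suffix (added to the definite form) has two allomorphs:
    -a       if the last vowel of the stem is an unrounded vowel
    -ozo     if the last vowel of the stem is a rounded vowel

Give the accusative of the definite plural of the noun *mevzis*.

mevzisbosoozo

Since the final sound of *mevzis* is /s/ (a sibilant), it takes -bos, giving *mevzisbos*.
The plural form *mevzisbos* — last vowel /o/ (a back vowel) → -o → *mevzisboso*.
Since the last vowel of the definite form *mevzisboso* is /o/ (a rounded vowel), it takes -ozo, giving *mevzisbosoozo*.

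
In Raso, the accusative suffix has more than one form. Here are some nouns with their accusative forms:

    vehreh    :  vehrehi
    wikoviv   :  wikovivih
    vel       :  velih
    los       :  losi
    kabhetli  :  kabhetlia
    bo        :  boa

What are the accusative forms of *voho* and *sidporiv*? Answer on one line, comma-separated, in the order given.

vohoa, sidporivih

The pattern is voicing of the final sound: -i when the stem ends in a voiceless consonant (*vehreh*, *los*); -ih when the stem ends in a voiced consonant (*wikoviv*, *vel*); -a when the stem ends in a vowel (*kabhetli*, *bo*).
*voho* — final sound /o/ (a vowel) → -a → *vohoa*.
The final sound of *sidporiv* is /v/, which is a voiced consonant, so the suffix is -ih, giving *sidporivih*.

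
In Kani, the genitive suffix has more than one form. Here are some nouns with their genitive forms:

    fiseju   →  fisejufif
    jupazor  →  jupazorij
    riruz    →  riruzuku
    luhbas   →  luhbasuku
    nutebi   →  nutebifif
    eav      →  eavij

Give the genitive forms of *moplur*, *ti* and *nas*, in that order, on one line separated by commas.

The pattern is sibilance of the final sound: -uku when the stem ends in a sibilant (*riruz*, *luhbas*); -ij when the stem ends in a non-sibilant consonant (*jupazor*, *eav*); -fif when the stem ends in a vowel (*fiseju*, *nutebi*).
*moplur*: final sound = /r/, a non-sibilant consonant → -ij → *moplurij*.
Since the final sound of *ti* is /i/ (a vowel), it takes -fif, giving *tifif*.
*nas* — final sound /s/ (a sibilant) → -uku → *nasuku*.

moplurij, tifif, nasuku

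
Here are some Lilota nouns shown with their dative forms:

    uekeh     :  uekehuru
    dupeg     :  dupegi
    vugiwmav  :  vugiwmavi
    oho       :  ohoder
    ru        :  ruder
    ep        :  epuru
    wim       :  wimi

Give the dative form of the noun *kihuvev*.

The alternation tracks the final sound of the stem — -uru when the stem ends in a voiceless consonant (*uekeh*, *ep*); -i when the stem ends in a voiced consonant (*dupeg*, *vugiwmav*, *wim*); -der when the stem ends in a vowel (*oho*, *ru*).
Since the final sound of *kihuvev* is /v/ (a voiced consonant), it takes -i, giving *kihuvevi*.

kihuvevi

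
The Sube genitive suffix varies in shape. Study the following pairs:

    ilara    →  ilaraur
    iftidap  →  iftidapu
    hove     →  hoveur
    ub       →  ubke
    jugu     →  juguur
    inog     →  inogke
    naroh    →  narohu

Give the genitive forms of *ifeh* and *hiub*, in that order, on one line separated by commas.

ifehu, hiubke

The pattern is voicing of the final sound: -u when the stem ends in a voiceless consonant (*iftidap*, *naroh*); -ke when the stem ends in a voiced consonant (*ub*, *inog*); -ur when the stem ends in a vowel (*ilara*, *hove*, *jugu*).
*ifeh* — final sound /h/ (a voiceless consonant) → -u → *ifehu*.
The final sound of *hiub* is /b/, which is a voiced consonant, so the suffix is -ke, giving *hiubke*.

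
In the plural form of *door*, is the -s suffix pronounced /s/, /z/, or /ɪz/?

The stem *door* ends in a voiced non-sibilant sound.
The plural suffix surfaces as /ɪz/ after sibilants, /s/ after other voiceless consonants, and /z/ after other voiced sounds.
So the plural -s on *door* is pronounced /z/.

/z/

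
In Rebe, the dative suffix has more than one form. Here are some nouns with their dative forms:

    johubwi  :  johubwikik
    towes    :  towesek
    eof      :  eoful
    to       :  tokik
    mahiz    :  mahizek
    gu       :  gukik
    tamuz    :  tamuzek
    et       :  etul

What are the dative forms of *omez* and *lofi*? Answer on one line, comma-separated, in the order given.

The pattern is sibilance of the final sound: -ek when the stem ends in a sibilant (*towes*, *mahiz*, *tamuz*); -ul when the stem ends in a non-sibilant consonant (*eof*, *et*); -kik when the stem ends in a vowel (*johubwi*, *to*, *gu*).
*omez*: final sound = /z/, a sibilant → -ek → *omezek*.
*lofi*: final sound = /i/, a vowel → -kik → *lofikik*.

omezek, lofikik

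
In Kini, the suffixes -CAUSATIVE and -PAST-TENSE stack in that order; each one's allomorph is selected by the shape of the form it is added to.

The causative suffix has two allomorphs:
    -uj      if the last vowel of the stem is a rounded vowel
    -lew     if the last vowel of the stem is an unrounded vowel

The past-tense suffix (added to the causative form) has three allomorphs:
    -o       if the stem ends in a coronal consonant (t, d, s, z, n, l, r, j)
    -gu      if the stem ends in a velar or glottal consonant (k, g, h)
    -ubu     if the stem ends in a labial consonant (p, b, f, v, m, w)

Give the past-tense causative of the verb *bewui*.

Since the last vowel of *bewui* is /i/ (an unrounded vowel), it takes -lew, giving *bewuilew*.
The final consonant of the causative form *bewuilew* is /w/, which is labial, so the past-tense suffix is -ubu, giving *bewuilewubu*.

bewuilewubu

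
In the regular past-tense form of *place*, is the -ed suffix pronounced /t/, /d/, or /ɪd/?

The stem *place* ends in a voiceless consonant other than /t/.
The -ed suffix is realized as /ɪd/ after /t, d/; as /t/ after other voiceless consonants; and as /d/ after other voiced sounds.
So -ed on *place* is pronounced /t/.

/t/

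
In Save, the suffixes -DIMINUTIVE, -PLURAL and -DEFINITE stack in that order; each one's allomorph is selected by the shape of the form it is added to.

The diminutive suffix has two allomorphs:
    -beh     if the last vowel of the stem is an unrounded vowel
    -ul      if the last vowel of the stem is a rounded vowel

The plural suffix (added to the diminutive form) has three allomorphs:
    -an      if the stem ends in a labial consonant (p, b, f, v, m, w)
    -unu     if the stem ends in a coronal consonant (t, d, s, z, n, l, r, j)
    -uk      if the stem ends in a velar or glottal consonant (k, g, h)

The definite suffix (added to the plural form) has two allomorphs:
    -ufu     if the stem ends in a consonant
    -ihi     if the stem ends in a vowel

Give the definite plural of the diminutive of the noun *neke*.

The last vowel of *neke* is /e/, which is an unrounded vowel, so the diminutive suffix is -beh, giving *nekebeh*.
The final consonant of the diminutive form *nekebeh* is /h/, which is velar/glottal, so the plural suffix is -uk, giving *nekebehuk*.
The final sound of the plural form *nekebehuk* is /k/, which is a consonant, so the definite suffix is -ufu, giving *nekebehukufu*.

nekebehukufu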